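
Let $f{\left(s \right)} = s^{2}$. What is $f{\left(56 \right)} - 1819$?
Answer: $1317$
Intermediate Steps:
$f{\left(56 \right)} - 1819 = 56^{2} - 1819 = 3136 - 1819 = 1317$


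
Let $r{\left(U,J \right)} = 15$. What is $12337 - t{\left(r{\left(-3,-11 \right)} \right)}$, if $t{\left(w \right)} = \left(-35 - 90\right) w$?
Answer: $14212$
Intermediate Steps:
$t{\left(w \right)} = - 125 w$
$12337 - t{\left(r{\left(-3,-11 \right)} \right)} = 12337 - \left(-125\right) 15 = 12337 - -1875 = 12337 + 1875 = 14212$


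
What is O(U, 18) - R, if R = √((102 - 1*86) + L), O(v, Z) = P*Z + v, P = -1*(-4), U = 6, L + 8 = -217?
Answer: 78 - I*√209 ≈ 78.0 - 14.457*I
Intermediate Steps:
L = -225 (L = -8 - 217 = -225)
P = 4
O(v, Z) = v + 4*Z (O(v, Z) = 4*Z + v = v + 4*Z)
R = I*√209 (R = √((102 - 1*86) - 225) = √((102 - 86) - 225) = √(16 - 225) = √(-209) = I*√209 ≈ 14.457*I)
O(U, 18) - R = (6 + 4*18) - I*√209 = (6 + 72) - I*√209 = 78 - I*√209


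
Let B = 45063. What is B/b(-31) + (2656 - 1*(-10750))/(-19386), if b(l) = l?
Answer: -437003452/300483 ≈ -1454.3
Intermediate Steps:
B/b(-31) + (2656 - 1*(-10750))/(-19386) = 45063/(-31) + (2656 - 1*(-10750))/(-19386) = 45063*(-1/31) + (2656 + 10750)*(-1/19386) = -45063/31 + 13406*(-1/19386) = -45063/31 - 6703/9693 = -437003452/300483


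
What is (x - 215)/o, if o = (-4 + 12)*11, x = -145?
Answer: -45/11 ≈ -4.0909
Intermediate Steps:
o = 88 (o = 8*11 = 88)
(x - 215)/o = (-145 - 215)/88 = -360*1/88 = -45/11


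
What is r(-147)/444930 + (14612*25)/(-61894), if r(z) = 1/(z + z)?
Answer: -3413191513421/578308445820 ≈ -5.9020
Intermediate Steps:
r(z) = 1/(2*z)
r(-147)/444930 + (14612*25)/(-61894) = ((½)/(-147))/444930 + (14612*25)/(-61894) = ((½)*(-1/147))*(1/444930) + 365300*(-1/61894) = -1/294*1/444930 - 182650/30947 = -1/130809420 - 182650/30947 = -3413191513421/578308445820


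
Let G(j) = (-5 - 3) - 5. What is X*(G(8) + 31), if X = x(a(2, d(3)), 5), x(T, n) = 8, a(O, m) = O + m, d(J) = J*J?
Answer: 144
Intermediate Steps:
d(J) = J²
G(j) = -13 (G(j) = -8 - 5 = -13)
X = 8
X*(G(8) + 31) = 8*(-13 + 31) = 8*18 = 144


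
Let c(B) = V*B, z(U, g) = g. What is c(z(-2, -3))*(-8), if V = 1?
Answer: 24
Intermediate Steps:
c(B) = B (c(B) = 1*B = B)
c(z(-2, -3))*(-8) = -3*(-8) = 24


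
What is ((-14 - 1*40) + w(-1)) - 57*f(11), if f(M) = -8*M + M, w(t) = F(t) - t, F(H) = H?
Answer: 4335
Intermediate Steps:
w(t) = 0 (w(t) = t - t = 0)
f(M) = -7*M
((-14 - 1*40) + w(-1)) - 57*f(11) = ((-14 - 1*40) + 0) - (-399)*11 = ((-14 - 40) + 0) - 57*(-77) = (-54 + 0) + 4389 = -54 + 4389 = 4335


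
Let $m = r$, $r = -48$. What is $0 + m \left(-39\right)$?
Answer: $1872$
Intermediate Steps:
$m = -48$
$0 + m \left(-39\right) = 0 - -1872 = 0 + 1872 = 1872$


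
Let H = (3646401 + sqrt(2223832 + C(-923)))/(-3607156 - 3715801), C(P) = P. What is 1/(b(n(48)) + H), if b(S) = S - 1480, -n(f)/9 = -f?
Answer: -56226435224321509/58953301566065660660 + 7322957*sqrt(2222909)/58953301566065660660 ≈ -0.00095375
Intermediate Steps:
n(f) = 9*f (n(f) = -(-9)*f = 9*f)
b(S) = -1480 + S
H = -3646401/7322957 - sqrt(2222909)/7322957 (H = (3646401 + sqrt(2223832 - 923))/(-3607156 - 3715801) = (3646401 + sqrt(2222909))/(-7322957) = (3646401 + sqrt(2222909))*(-1/7322957) = -3646401/7322957 - sqrt(2222909)/7322957 ≈ -0.49814)
1/(b(n(48)) + H) = 1/((-1480 + 9*48) + (-3646401/7322957 - sqrt(2222909)/7322957)) = 1/((-1480 + 432) + (-3646401/7322957 - sqrt(2222909)/7322957)) = 1/(-1048 + (-3646401/7322957 - sqrt(2222909)/7322957)) = 1/(-7678105337/7322957 - sqrt(2222909)/7322957)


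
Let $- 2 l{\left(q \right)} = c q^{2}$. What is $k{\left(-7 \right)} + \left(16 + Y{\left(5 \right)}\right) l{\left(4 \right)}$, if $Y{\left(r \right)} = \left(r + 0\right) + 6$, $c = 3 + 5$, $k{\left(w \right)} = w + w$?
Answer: $-1742$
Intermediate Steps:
$k{\left(w \right)} = 2 w$
$c = 8$
$Y{\left(r \right)} = 6 + r$ ($Y{\left(r \right)} = r + 6 = 6 + r$)
$l{\left(q \right)} = - 4 q^{2}$ ($l{\left(q \right)} = - \frac{8 q^{2}}{2} = - 4 q^{2}$)
$k{\left(-7 \right)} + \left(16 + Y{\left(5 \right)}\right) l{\left(4 \right)} = 2 \left(-7\right) + \left(16 + \left(6 + 5\right)\right) \left(- 4 \cdot 4^{2}\right) = -14 + \left(16 + 11\right) \left(\left(-4\right) 16\right) = -14 + 27 \left(-64\right) = -14 - 1728 = -1742$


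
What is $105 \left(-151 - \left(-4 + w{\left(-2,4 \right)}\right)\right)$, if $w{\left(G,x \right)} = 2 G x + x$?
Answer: $-14175$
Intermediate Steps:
$w{\left(G,x \right)} = x + 2 G x$ ($w{\left(G,x \right)} = 2 G x + x = x + 2 G x$)
$105 \left(-151 - \left(-4 + w{\left(-2,4 \right)}\right)\right) = 105 \left(-151 - \left(-4 + 4 \left(1 + 2 \left(-2\right)\right)\right)\right) = 105 \left(-151 - \left(-4 + 4 \left(1 - 4\right)\right)\right) = 105 \left(-151 - \left(-4 + 4 \left(-3\right)\right)\right) = 105 \left(-151 + \left(4 - -12\right)\right) = 105 \left(-151 + \left(4 + 12\right)\right) = 105 \left(-151 + 16\right) = 105 \left(-135\right) = -14175$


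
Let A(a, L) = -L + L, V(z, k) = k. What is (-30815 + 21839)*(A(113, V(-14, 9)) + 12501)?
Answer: -112208976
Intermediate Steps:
A(a, L) = 0
(-30815 + 21839)*(A(113, V(-14, 9)) + 12501) = (-30815 + 21839)*(0 + 12501) = -8976*12501 = -112208976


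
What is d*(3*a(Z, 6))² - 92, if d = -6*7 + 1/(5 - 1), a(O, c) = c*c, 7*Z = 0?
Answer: -487064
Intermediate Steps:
Z = 0 (Z = (⅐)*0 = 0)
a(O, c) = c²
d = -167/4 (d = -42 + 1/4 = -42 + ¼ = -167/4 ≈ -41.750)
d*(3*a(Z, 6))² - 92 = -167*(3*6²)²/4 - 92 = -167*(3*36)²/4 - 92 = -167/4*108² - 92 = -167/4*11664 - 92 = -486972 - 92 = -487064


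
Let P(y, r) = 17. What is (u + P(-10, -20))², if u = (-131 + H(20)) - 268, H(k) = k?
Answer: 131044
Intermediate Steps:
u = -379 (u = (-131 + 20) - 268 = -111 - 268 = -379)
(u + P(-10, -20))² = (-379 + 17)² = (-362)² = 131044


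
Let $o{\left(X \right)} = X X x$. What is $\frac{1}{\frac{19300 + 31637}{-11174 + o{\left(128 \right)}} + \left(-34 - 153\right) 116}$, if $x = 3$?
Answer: $- \frac{37978}{823767839} \approx -4.6103 \cdot 10^{-5}$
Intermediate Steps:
$o{\left(X \right)} = 3 X^{2}$ ($o{\left(X \right)} = X X 3 = X^{2} \cdot 3 = 3 X^{2}$)
$\frac{1}{\frac{19300 + 31637}{-11174 + o{\left(128 \right)}} + \left(-34 - 153\right) 116} = \frac{1}{\frac{19300 + 31637}{-11174 + 3 \cdot 128^{2}} + \left(-34 - 153\right) 116} = \frac{1}{\frac{50937}{-11174 + 3 \cdot 16384} - 21692} = \frac{1}{\frac{50937}{-11174 + 49152} - 21692} = \frac{1}{\frac{50937}{37978} - 21692} = \frac{1}{- \frac{823767839}{37978}} = - \frac{37978}{823767839}$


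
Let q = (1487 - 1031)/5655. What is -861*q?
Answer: -130872/1885 ≈ -69.428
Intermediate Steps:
q = 152/1885 (q = 456*(1/5655) = 152/1885 ≈ 0.080637)
-861*q = -861*152/1885 = -130872/1885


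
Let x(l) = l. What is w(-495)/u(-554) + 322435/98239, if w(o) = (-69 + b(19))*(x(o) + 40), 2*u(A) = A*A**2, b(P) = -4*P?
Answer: 27405566229395/8351860495948 ≈ 3.2814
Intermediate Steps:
u(A) = A**3/2 (u(A) = (A*A**2)/2 = A**3/2)
w(o) = -5800 - 145*o (w(o) = (-69 - 4*19)*(o + 40) = (-69 - 76)*(40 + o) = -145*(40 + o) = -5800 - 145*o)
w(-495)/u(-554) + 322435/98239 = (-5800 - 145*(-495))/(((1/2)*(-554)**3)) + 322435/98239 = (-5800 + 71775)/(((1/2)*(-170031464))) + 322435*(1/98239) = 65975/(-85015732) + 322435/98239 = 65975*(-1/85015732) + 322435/98239 = -65975/85015732 + 322435/98239 = 27405566229395/8351860495948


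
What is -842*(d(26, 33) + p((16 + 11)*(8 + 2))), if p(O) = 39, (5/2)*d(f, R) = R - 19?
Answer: -187766/5 ≈ -37553.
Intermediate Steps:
d(f, R) = -38/5 + 2*R/5 (d(f, R) = 2*(R - 19)/5 = 2*(-19 + R)/5 = -38/5 + 2*R/5)
-842*(d(26, 33) + p((16 + 11)*(8 + 2))) = -842*((-38/5 + (2/5)*33) + 39) = -842*((-38/5 + 66/5) + 39) = -842*(28/5 + 39) = -842*223/5 = -187766/5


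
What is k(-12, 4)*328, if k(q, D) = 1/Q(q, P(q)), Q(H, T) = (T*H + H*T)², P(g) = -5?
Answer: 41/1800 ≈ 0.022778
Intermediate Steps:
Q(H, T) = 4*H²*T² (Q(H, T) = (H*T + H*T)² = (2*H*T)² = 4*H²*T²)
k(q, D) = 1/(100*q²) (k(q, D) = 1/(4*q²*(-5)²) = 1/(4*q²*25) = 1/(100*q²))
k(-12, 4)*328 = ((1/100)/(-12)²)*328 = ((1/100)*(1/144))*328 = (1/14400)*328 = 41/1800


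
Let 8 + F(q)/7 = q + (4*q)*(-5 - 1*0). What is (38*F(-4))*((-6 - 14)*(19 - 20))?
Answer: 361760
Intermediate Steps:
F(q) = -56 - 133*q (F(q) = -56 + 7*(q + (4*q)*(-5 - 1*0)) = -56 + 7*(q + (4*q)*(-5 + 0)) = -56 + 7*(q + (4*q)*(-5)) = -56 + 7*(q - 20*q) = -56 + 7*(-19*q) = -56 - 133*q)
(38*F(-4))*((-6 - 14)*(19 - 20)) = (38*(-56 - 133*(-4)))*((-6 - 14)*(19 - 20)) = (38*(-56 + 532))*(-20*(-1)) = (38*476)*20 = 18088*20 = 361760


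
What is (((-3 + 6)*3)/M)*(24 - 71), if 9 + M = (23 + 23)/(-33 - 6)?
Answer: 16497/397 ≈ 41.554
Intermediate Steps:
M = -397/39 (M = -9 + (23 + 23)/(-33 - 6) = -9 + 46/(-39) = -9 + 46*(-1/39) = -9 - 46/39 = -397/39 ≈ -10.179)
(((-3 + 6)*3)/M)*(24 - 71) = (((-3 + 6)*3)/(-397/39))*(24 - 71) = ((3*3)*(-39/397))*(-47) = (9*(-39/397))*(-47) = -351/397*(-47) = 16497/397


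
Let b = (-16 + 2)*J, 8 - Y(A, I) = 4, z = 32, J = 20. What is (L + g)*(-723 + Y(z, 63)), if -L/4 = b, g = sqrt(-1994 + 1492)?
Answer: -805280 - 719*I*sqrt(502) ≈ -8.0528e+5 - 16109.0*I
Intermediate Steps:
Y(A, I) = 4 (Y(A, I) = 8 - 1*4 = 8 - 4 = 4)
g = I*sqrt(502) (g = sqrt(-502) = I*sqrt(502) ≈ 22.405*I)
b = -280 (b = (-16 + 2)*20 = -14*20 = -280)
L = 1120 (L = -4*(-280) = 1120)
(L + g)*(-723 + Y(z, 63)) = (1120 + I*sqrt(502))*(-723 + 4) = (1120 + I*sqrt(502))*(-719) = -805280 - 719*I*sqrt(502)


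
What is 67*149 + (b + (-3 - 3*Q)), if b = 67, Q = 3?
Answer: 10038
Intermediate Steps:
67*149 + (b + (-3 - 3*Q)) = 67*149 + (67 + (-3 - 3*3)) = 9983 + (67 + (-3 - 9)) = 9983 + (67 - 12) = 9983 + 55 = 10038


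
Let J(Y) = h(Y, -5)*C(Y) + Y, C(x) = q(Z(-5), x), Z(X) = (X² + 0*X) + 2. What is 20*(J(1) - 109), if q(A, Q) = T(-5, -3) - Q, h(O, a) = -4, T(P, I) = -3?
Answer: -1840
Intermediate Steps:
Z(X) = 2 + X² (Z(X) = (X² + 0) + 2 = X² + 2 = 2 + X²)
q(A, Q) = -3 - Q
C(x) = -3 - x
J(Y) = 12 + 5*Y (J(Y) = -4*(-3 - Y) + Y = (12 + 4*Y) + Y = 12 + 5*Y)
20*(J(1) - 109) = 20*((12 + 5*1) - 109) = 20*((12 + 5) - 109) = 20*(17 - 109) = 20*(-92) = -1840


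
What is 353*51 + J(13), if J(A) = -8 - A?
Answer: 17982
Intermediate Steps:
353*51 + J(13) = 353*51 + (-8 - 1*13) = 18003 + (-8 - 13) = 18003 - 21 = 17982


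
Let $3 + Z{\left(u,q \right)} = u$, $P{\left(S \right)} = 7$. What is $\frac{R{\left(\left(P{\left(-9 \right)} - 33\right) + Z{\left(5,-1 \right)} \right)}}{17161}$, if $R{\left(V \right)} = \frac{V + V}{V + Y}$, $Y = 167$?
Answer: $- \frac{48}{2454023} \approx -1.956 \cdot 10^{-5}$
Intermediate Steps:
$Z{\left(u,q \right)} = -3 + u$
$R{\left(V \right)} = \frac{2 V}{167 + V}$ ($R{\left(V \right)} = \frac{V + V}{V + 167} = \frac{2 V}{167 + V}$)
$\frac{R{\left(\left(P{\left(-9 \right)} - 33\right) + Z{\left(5,-1 \right)} \right)}}{17161} = \frac{2 \left(\left(7 - 33\right) + \left(-3 + 5\right)\right) \frac{1}{167 + \left(\left(7 - 33\right) + \left(-3 + 5\right)\right)}}{17161} = \frac{2 \left(-26 + 2\right)}{167 + \left(-26 + 2\right)} \frac{1}{17161} = 2 \left(-24\right) \frac{1}{167 - 24} \cdot \frac{1}{17161} = 2 \left(-24\right) \frac{1}{143} \cdot \frac{1}{17161} = \left(- \frac{48}{143}\right) \frac{1}{17161} = - \frac{48}{2454023}$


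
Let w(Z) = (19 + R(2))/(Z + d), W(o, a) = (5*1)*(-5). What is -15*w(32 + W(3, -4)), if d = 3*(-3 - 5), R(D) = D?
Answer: 315/17 ≈ 18.529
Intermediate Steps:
W(o, a) = -25 (W(o, a) = 5*(-5) = -25)
d = -24 (d = 3*(-8) = -24)
w(Z) = 21/(-24 + Z) (w(Z) = (19 + 2)/(Z - 24) = 21/(-24 + Z))
-15*w(32 + W(3, -4)) = -315/(-24 + (32 - 25)) = -315/(-24 + 7) = -315/(-17) = -315*(-1)/17 = -15*(-21/17) = 315/17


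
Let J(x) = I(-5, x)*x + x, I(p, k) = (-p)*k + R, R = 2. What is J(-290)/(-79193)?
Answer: -419630/79193 ≈ -5.2988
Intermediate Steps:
I(p, k) = 2 - k*p (I(p, k) = (-p)*k + 2 = -k*p + 2 = 2 - k*p)
J(x) = x + x*(2 + 5*x) (J(x) = (2 - 1*x*(-5))*x + x = (2 + 5*x)*x + x = x*(2 + 5*x) + x = x + x*(2 + 5*x))
J(-290)/(-79193) = -290*(3 + 5*(-290))/(-79193) = -290*(3 - 1450)*(-1/79193) = -290*(-1447)*(-1/79193) = 419630*(-1/79193) = -419630/79193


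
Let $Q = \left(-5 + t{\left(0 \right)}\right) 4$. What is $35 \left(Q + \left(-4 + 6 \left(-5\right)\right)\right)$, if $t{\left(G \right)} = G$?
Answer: $-1890$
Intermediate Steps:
$Q = -20$ ($Q = \left(-5 + 0\right) 4 = \left(-5\right) 4 = -20$)
$35 \left(Q + \left(-4 + 6 \left(-5\right)\right)\right) = 35 \left(-20 + \left(-4 + 6 \left(-5\right)\right)\right) = 35 \left(-20 - 34\right) = 35 \left(-54\right) = -1890$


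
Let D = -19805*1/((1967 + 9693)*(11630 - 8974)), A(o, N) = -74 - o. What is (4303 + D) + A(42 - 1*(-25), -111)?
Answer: 25778558343/6193792 ≈ 4162.0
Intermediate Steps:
D = -3961/6193792 (D = -19805/(11660*2656) = -19805/30968960 = -19805*1/30968960 = -3961/6193792 ≈ -0.00063951)
(4303 + D) + A(42 - 1*(-25), -111) = (4303 - 3961/6193792) + (-74 - (42 - 1*(-25))) = 26651883015/6193792 + (-74 - (42 + 25)) = 26651883015/6193792 + (-74 - 1*67) = 26651883015/6193792 + (-74 - 67) = 26651883015/6193792 - 141 = 25778558343/6193792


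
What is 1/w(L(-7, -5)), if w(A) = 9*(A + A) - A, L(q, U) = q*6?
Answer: -1/714 ≈ -0.0014006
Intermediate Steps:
L(q, U) = 6*q
w(A) = 17*A (w(A) = 9*(2*A) - A = 18*A - A = 17*A)
1/w(L(-7, -5)) = 1/(17*(6*(-7))) = 1/(17*(-42)) = 1/(-714) = -1/714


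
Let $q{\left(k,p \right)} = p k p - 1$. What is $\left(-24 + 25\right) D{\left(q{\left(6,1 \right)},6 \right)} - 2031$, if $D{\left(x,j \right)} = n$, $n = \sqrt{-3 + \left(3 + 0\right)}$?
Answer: $-2031$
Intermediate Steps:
$q{\left(k,p \right)} = -1 + k p^{2}$ ($q{\left(k,p \right)} = k p p - 1 = k p^{2} - 1 = -1 + k p^{2}$)
$n = 0$ ($n = \sqrt{-3 + 3} = \sqrt{0} = 0$)
$D{\left(x,j \right)} = 0$
$\left(-24 + 25\right) D{\left(q{\left(6,1 \right)},6 \right)} - 2031 = \left(-24 + 25\right) 0 - 2031 = 1 \cdot 0 - 2031 = 0 - 2031 = -2031$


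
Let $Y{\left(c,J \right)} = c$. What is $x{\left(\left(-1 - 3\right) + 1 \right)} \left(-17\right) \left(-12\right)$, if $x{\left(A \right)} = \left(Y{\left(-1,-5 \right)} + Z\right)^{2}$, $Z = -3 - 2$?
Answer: $7344$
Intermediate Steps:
$Z = -5$
$x{\left(A \right)} = 36$ ($x{\left(A \right)} = \left(-1 - 5\right)^{2} = \left(-6\right)^{2} = 36$)
$x{\left(\left(-1 - 3\right) + 1 \right)} \left(-17\right) \left(-12\right) = 36 \left(-17\right) \left(-12\right) = \left(-612\right) \left(-12\right) = 7344$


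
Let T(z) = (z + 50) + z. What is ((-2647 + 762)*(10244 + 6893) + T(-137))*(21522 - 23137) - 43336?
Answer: 52170059099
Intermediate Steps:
T(z) = 50 + 2*z (T(z) = (50 + z) + z = 50 + 2*z)
((-2647 + 762)*(10244 + 6893) + T(-137))*(21522 - 23137) - 43336 = ((-2647 + 762)*(10244 + 6893) + (50 + 2*(-137)))*(21522 - 23137) - 43336 = (-1885*17137 + (50 - 274))*(-1615) - 43336 = (-32303245 - 224)*(-1615) - 43336 = -32303469*(-1615) - 43336 = 52170102435 - 43336 = 52170059099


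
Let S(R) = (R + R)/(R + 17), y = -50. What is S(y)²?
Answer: 10000/1089 ≈ 9.1827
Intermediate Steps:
S(R) = 2*R/(17 + R) (S(R) = (2*R)/(17 + R) = 2*R/(17 + R))
S(y)² = (2*(-50)/(17 - 50))² = (2*(-50)/(-33))² = (2*(-50)*(-1/33))² = (100/33)² = 10000/1089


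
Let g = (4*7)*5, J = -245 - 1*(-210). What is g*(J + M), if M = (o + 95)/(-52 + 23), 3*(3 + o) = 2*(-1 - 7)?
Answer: -462700/87 ≈ -5318.4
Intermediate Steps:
J = -35 (J = -245 + 210 = -35)
g = 140 (g = 28*5 = 140)
o = -25/3 (o = -3 + (2*(-1 - 7))/3 = -3 + (2*(-8))/3 = -3 + (1/3)*(-16) = -3 - 16/3 = -25/3 ≈ -8.3333)
M = -260/87 (M = (-25/3 + 95)/(-52 + 23) = (260/3)/(-29) = (260/3)*(-1/29) = -260/87 ≈ -2.9885)
g*(J + M) = 140*(-35 - 260/87) = 140*(-3305/87) = -462700/87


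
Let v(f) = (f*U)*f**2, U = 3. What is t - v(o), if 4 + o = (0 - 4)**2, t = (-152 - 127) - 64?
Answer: -5527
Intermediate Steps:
t = -343 (t = -279 - 64 = -343)
o = 12 (o = -4 + (0 - 4)**2 = -4 + (-4)**2 = -4 + 16 = 12)
v(f) = 3*f**3 (v(f) = (f*3)*f**2 = (3*f)*f**2 = 3*f**3)
t - v(o) = -343 - 3*12**3 = -343 - 3*1728 = -343 - 1*5184 = -343 - 5184 = -5527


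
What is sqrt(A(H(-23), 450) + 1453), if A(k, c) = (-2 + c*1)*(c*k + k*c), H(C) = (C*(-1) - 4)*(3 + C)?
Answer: I*sqrt(153214547) ≈ 12378.0*I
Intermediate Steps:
H(C) = (-4 - C)*(3 + C) (H(C) = (-C - 4)*(3 + C) = (-4 - C)*(3 + C))
A(k, c) = 2*c*k*(-2 + c) (A(k, c) = (-2 + c)*(c*k + c*k) = (-2 + c)*(2*c*k) = 2*c*k*(-2 + c))
sqrt(A(H(-23), 450) + 1453) = sqrt(2*450*(-12 - 1*(-23)**2 - 7*(-23))*(-2 + 450) + 1453) = sqrt(2*450*(-12 - 1*529 + 161)*448 + 1453) = sqrt(2*450*(-12 - 529 + 161)*448 + 1453) = sqrt(2*450*(-380)*448 + 1453) = sqrt(-153216000 + 1453) = sqrt(-153214547) = I*sqrt(153214547)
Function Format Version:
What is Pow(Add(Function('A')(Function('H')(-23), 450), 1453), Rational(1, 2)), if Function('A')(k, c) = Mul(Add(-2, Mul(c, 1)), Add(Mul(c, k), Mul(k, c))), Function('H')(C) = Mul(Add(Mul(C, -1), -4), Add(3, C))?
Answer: Mul(I, Pow(153214547, Rational(1, 2))) ≈ Mul(12378., I)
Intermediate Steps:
Function('H')(C) = Mul(Add(-4, Mul(-1, C)), Add(3, C)) (Function('H')(C) = Mul(Add(Mul(-1, C), -4), Add(3, C)) = Mul(Add(-4, Mul(-1, C)), Add(3, C)))
Function('A')(k, c) = Mul(2, c, k, Add(-2, c)) (Function('A')(k, c) = Mul(Add(-2, c), Add(Mul(c, k), Mul(c, k))) = Mul(Add(-2, c), Mul(2, c, k)) = Mul(2, c, k, Add(-2, c)))
Pow(Add(Function('A')(Function('H')(-23), 450), 1453), Rational(1, 2)) = Pow(Add(Mul(2, 450, Add(-12, Mul(-1, Pow(-23, 2)), Mul(-7, -23)), Add(-2, 450)), 1453), Rational(1, 2)) = Pow(Add(Mul(2, 450, Add(-12, Mul(-1, 529), 161), 448), 1453), Rational(1, 2)) = Pow(Add(Mul(2, 450, Add(-12, -529, 161), 448), 1453), Rational(1, 2)) = Pow(Add(Mul(2, 450, -380, 448), 1453), Rational(1, 2)) = Pow(Add(-153216000, 1453), Rational(1, 2)) = Pow(-153214547, Rational(1, 2)) = Mul(I, Pow(153214547, Rational(1, 2)))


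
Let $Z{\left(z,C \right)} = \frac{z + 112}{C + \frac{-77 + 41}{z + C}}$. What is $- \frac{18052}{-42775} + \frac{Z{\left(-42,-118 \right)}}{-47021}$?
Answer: $\frac{571275050916}{1353620564075} \approx 0.42203$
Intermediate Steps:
$Z{\left(z,C \right)} = \frac{112 + z}{C - \frac{36}{C + z}}$
$- \frac{18052}{-42775} + \frac{Z{\left(-42,-118 \right)}}{-47021} = - \frac{18052}{-42775} + \frac{\frac{1}{-36 + \left(-118\right)^{2} - -4956} \left(\left(-42\right)^{2} + 112 \left(-118\right) + 112 \left(-42\right) - -4956\right)}{-47021} = \left(-18052\right) \left(- \frac{1}{42775}\right) + \frac{1764 - 13216 - 4704 + 4956}{-36 + 13924 + 4956} \left(- \frac{1}{47021}\right) = \frac{18052}{42775} + \frac{1}{18844} \left(-11200\right) \left(- \frac{1}{47021}\right) = \frac{18052}{42775} - - \frac{400}{31645133} = \frac{18052}{42775} + \frac{400}{31645133} = \frac{571275050916}{1353620564075}$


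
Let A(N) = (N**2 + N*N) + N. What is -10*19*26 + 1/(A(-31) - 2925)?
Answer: -5107961/1034 ≈ -4940.0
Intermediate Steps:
A(N) = N + 2*N**2 (A(N) = (N**2 + N**2) + N = 2*N**2 + N = N + 2*N**2)
-10*19*26 + 1/(A(-31) - 2925) = -10*19*26 + 1/(-31*(1 + 2*(-31)) - 2925) = -190*26 + 1/(-31*(1 - 62) - 2925) = -4940 + 1/(-31*(-61) - 2925) = -4940 + 1/(1891 - 2925) = -4940 + 1/(-1034) = -4940 - 1/1034 = -5107961/1034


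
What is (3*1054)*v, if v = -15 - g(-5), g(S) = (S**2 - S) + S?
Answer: -126480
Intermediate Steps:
g(S) = S**2
v = -40 (v = -15 - 1*(-5)**2 = -15 - 1*25 = -15 - 25 = -40)
(3*1054)*v = (3*1054)*(-40) = 3162*(-40) = -126480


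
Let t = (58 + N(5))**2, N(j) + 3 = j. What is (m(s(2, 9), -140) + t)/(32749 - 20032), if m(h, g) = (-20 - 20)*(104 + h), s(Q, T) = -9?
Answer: -200/12717 ≈ -0.015727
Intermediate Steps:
N(j) = -3 + j
m(h, g) = -4160 - 40*h (m(h, g) = -40*(104 + h) = -4160 - 40*h)
t = 3600 (t = (58 + (-3 + 5))**2 = (58 + 2)**2 = 60**2 = 3600)
(m(s(2, 9), -140) + t)/(32749 - 20032) = ((-4160 - 40*(-9)) + 3600)/(32749 - 20032) = ((-4160 + 360) + 3600)/12717 = (-3800 + 3600)*(1/12717) = -200*1/12717 = -200/12717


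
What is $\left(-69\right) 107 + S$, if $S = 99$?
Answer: $-7284$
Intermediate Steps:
$\left(-69\right) 107 + S = \left(-69\right) 107 + 99 = -7383 + 99 = -7284$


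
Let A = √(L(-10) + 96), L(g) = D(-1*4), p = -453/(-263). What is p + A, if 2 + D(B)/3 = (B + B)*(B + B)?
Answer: 453/263 + √282 ≈ 18.515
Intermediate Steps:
p = 453/263 (p = -453*(-1/263) = 453/263 ≈ 1.7224)
D(B) = -6 + 12*B² (D(B) = -6 + 3*((B + B)*(B + B)) = -6 + 3*((2*B)*(2*B)) = -6 + 3*(4*B²) = -6 + 12*B²)
L(g) = 186 (L(g) = -6 + 12*(-1*4)² = -6 + 12*(-4)² = -6 + 12*16 = -6 + 192 = 186)
A = √282 (A = √(186 + 96) = √282 ≈ 16.793)
p + A = 453/263 + √282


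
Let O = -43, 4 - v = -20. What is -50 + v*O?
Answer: -1082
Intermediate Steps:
v = 24 (v = 4 - 1*(-20) = 4 + 20 = 24)
-50 + v*O = -50 + 24*(-43) = -50 - 1032 = -1082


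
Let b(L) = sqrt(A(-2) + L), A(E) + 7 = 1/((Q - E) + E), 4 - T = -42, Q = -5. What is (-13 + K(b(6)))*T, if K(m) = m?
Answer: -598 + 46*I*sqrt(30)/5 ≈ -598.0 + 50.391*I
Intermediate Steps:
T = 46 (T = 4 - 1*(-42) = 4 + 42 = 46)
A(E) = -36/5 (A(E) = -7 + 1/((-5 - E) + E) = -7 + 1/(-5) = -7 - 1/5 = -36/5)
b(L) = sqrt(-36/5 + L)
(-13 + K(b(6)))*T = (-13 + sqrt(-180 + 25*6)/5)*46 = (-13 + sqrt(-180 + 150)/5)*46 = (-13 + sqrt(-30)/5)*46 = (-13 + (I*sqrt(30))/5)*46 = (-13 + I*sqrt(30)/5)*46 = -598 + 46*I*sqrt(30)/5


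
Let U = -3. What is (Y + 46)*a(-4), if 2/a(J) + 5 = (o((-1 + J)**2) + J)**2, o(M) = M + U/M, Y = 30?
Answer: 95000/269359 ≈ 0.35269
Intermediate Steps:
o(M) = M - 3/M
a(J) = 2/(-5 + (J + (-1 + J)**2 - 3/(-1 + J)**2)**2) (a(J) = 2/(-5 + (((-1 + J)**2 - 3/(-1 + J)**2) + J)**2) = 2/(-5 + (J + (-1 + J)**2 - 3/(-1 + J)**2)**2))
(Y + 46)*a(-4) = (30 + 46)*(2*(-1 - 4)**4/((-3 + (-1 - 4)**4 - 4*(-1 - 4)**2)**2 - 5*(-1 - 4)**4)) = 76*(2*(-5)**4/((-3 + (-5)**4 - 4*(-5)**2)**2 - 5*(-5)**4)) = 76*(2*625/((-3 + 625 - 4*25)**2 - 5*625)) = 76*(2*625/((-3 + 625 - 100)**2 - 3125)) = 76*(2*625/(522**2 - 3125)) = 76*(2*625/(272484 - 3125)) = 76*(2*625/269359) = 76*(2*625*(1/269359)) = 76*(1250/269359) = 95000/269359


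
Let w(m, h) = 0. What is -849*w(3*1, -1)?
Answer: 0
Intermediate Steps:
-849*w(3*1, -1) = -849*0 = 0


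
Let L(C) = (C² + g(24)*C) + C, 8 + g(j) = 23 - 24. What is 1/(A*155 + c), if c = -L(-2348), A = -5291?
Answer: -1/6351993 ≈ -1.5743e-7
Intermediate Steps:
g(j) = -9 (g(j) = -8 + (23 - 24) = -8 - 1 = -9)
L(C) = C² - 8*C (L(C) = (C² - 9*C) + C = C² - 8*C)
c = -5531888 (c = -(-2348)*(-8 - 2348) = -(-2348)*(-2356) = -1*5531888 = -5531888)
1/(A*155 + c) = 1/(-5291*155 - 5531888) = 1/(-820105 - 5531888) = 1/(-6351993) = -1/6351993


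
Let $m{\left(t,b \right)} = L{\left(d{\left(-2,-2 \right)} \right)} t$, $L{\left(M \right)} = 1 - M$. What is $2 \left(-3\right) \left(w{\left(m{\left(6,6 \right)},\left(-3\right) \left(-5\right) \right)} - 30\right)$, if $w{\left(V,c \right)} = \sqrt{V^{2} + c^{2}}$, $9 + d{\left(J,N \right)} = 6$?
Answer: $180 - 18 \sqrt{89} \approx 10.188$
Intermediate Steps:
$d{\left(J,N \right)} = -3$ ($d{\left(J,N \right)} = -9 + 6 = -3$)
$m{\left(t,b \right)} = 4 t$ ($m{\left(t,b \right)} = \left(1 - -3\right) t = \left(1 + 3\right) t = 4 t$)
$2 \left(-3\right) \left(w{\left(m{\left(6,6 \right)},\left(-3\right) \left(-5\right) \right)} - 30\right) = 2 \left(-3\right) \left(\sqrt{\left(4 \cdot 6\right)^{2} + \left(\left(-3\right) \left(-5\right)\right)^{2}} - 30\right) = - 6 \left(\sqrt{24^{2} + 15^{2}} - 30\right) = - 6 \left(\sqrt{576 + 225} - 30\right) = - 6 \left(\sqrt{801} - 30\right) = - 6 \left(3 \sqrt{89} - 30\right) = - 6 \left(-30 + 3 \sqrt{89}\right) = 180 - 18 \sqrt{89}$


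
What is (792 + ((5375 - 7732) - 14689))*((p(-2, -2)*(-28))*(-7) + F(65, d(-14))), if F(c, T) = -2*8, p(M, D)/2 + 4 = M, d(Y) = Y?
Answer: 38489472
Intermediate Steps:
p(M, D) = -8 + 2*M
F(c, T) = -16
(792 + ((5375 - 7732) - 14689))*((p(-2, -2)*(-28))*(-7) + F(65, d(-14))) = (792 + ((5375 - 7732) - 14689))*(((-8 + 2*(-2))*(-28))*(-7) - 16) = (792 + (-2357 - 14689))*(((-8 - 4)*(-28))*(-7) - 16) = (792 - 17046)*(-12*(-28)*(-7) - 16) = -16254*(336*(-7) - 16) = -16254*(-2352 - 16) = -16254*(-2368) = 38489472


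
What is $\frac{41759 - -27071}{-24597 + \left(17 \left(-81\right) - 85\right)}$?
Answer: $- \frac{68830}{26059} \approx -2.6413$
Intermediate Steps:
$\frac{41759 - -27071}{-24597 + \left(17 \left(-81\right) - 85\right)} = \frac{41759 + 27071}{-24597 - 1462} = \frac{68830}{-24597 - 1462} = \frac{68830}{-26059} = 68830 \left(- \frac{1}{26059}\right) = - \frac{68830}{26059}$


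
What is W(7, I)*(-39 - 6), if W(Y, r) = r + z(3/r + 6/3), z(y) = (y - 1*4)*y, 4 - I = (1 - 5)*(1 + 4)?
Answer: -57645/64 ≈ -900.70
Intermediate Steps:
I = 24 (I = 4 - (1 - 5)*(1 + 4) = 4 - (-4)*5 = 4 - 1*(-20) = 4 + 20 = 24)
z(y) = y*(-4 + y) (z(y) = (y - 4)*y = (-4 + y)*y = y*(-4 + y))
W(Y, r) = r + (-2 + 3/r)*(2 + 3/r) (W(Y, r) = r + (3/r + 6/3)*(-4 + (3/r + 6/3)) = r + (3/r + 6*(⅓))*(-4 + (3/r + 6*(⅓))) = r + (3/r + 2)*(-4 + (3/r + 2)) = r + (2 + 3/r)*(-4 + (2 + 3/r)) = r + (2 + 3/r)*(-2 + 3/r) = r + (-2 + 3/r)*(2 + 3/r))
W(7, I)*(-39 - 6) = (-4 + 24 + 9/24²)*(-39 - 6) = (-4 + 24 + 9*(1/576))*(-45) = (-4 + 24 + 1/64)*(-45) = (1281/64)*(-45) = -57645/64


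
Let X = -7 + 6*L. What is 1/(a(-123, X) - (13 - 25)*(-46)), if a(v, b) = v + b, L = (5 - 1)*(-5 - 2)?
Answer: -1/850 ≈ -0.0011765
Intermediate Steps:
L = -28 (L = 4*(-7) = -28)
X = -175 (X = -7 + 6*(-28) = -7 - 168 = -175)
a(v, b) = b + v
1/(a(-123, X) - (13 - 25)*(-46)) = 1/((-175 - 123) - (13 - 25)*(-46)) = 1/(-298 - (-12)*(-46)) = 1/(-298 - 1*552) = 1/(-298 - 552) = 1/(-850) = -1/850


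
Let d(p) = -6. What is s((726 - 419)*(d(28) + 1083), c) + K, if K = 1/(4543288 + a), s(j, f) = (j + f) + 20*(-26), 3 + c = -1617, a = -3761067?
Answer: 256958816280/782221 ≈ 3.2850e+5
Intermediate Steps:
c = -1620 (c = -3 - 1617 = -1620)
s(j, f) = -520 + f + j (s(j, f) = (f + j) - 520 = -520 + f + j)
K = 1/782221 (K = 1/(4543288 - 3761067) = 1/782221 ≈ 1.2784e-6)
s((726 - 419)*(d(28) + 1083), c) + K = (-520 - 1620 + (726 - 419)*(-6 + 1083)) + 1/782221 = (-520 - 1620 + 307*1077) + 1/782221 = (-520 - 1620 + 330639) + 1/782221 = 328499 + 1/782221 = 256958816280/782221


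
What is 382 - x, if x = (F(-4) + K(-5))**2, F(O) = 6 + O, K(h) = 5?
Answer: 333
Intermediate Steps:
x = 49 (x = ((6 - 4) + 5)**2 = (2 + 5)**2 = 7**2 = 49)
382 - x = 382 - 1*49 = 382 - 49 = 333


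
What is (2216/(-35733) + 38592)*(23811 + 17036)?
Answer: 203351070920/129 ≈ 1.5764e+9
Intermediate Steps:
(2216/(-35733) + 38592)*(23811 + 17036) = (2216*(-1/35733) + 38592)*40847 = (-8/129 + 38592)*40847 = (4978360/129)*40847 = 203351070920/129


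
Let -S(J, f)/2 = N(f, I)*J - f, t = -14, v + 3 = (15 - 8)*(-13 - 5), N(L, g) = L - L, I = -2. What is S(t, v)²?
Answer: 66564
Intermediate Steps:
N(L, g) = 0
v = -129 (v = -3 + (15 - 8)*(-13 - 5) = -3 + 7*(-18) = -3 - 126 = -129)
S(J, f) = 2*f (S(J, f) = -2*(0*J - f) = -2*(0 - f) = -(-2)*f = 2*f)
S(t, v)² = (2*(-129))² = (-258)² = 66564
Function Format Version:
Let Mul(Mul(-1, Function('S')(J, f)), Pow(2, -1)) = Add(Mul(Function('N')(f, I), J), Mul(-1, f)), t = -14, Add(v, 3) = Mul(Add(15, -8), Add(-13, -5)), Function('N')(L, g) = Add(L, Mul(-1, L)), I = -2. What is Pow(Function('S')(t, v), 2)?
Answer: 66564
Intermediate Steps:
Function('N')(L, g) = 0
v = -129 (v = Add(-3, Mul(Add(15, -8), Add(-13, -5))) = Add(-3, Mul(7, -18)) = Add(-3, -126) = -129)
Function('S')(J, f) = Mul(2, f) (Function('S')(J, f) = Mul(-2, Add(Mul(0, J), Mul(-1, f))) = Mul(-2, Add(0, Mul(-1, f))) = Mul(-2, Mul(-1, f)) = Mul(2, f))
Pow(Function('S')(t, v), 2) = Pow(Mul(2, -129), 2) = Pow(-258, 2) = 66564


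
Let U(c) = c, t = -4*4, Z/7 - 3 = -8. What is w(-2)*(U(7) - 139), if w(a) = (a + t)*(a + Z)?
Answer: -87912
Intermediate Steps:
Z = -35 (Z = 21 + 7*(-8) = 21 - 56 = -35)
t = -16
w(a) = (-35 + a)*(-16 + a) (w(a) = (a - 16)*(a - 35) = (-16 + a)*(-35 + a) = (-35 + a)*(-16 + a))
w(-2)*(U(7) - 139) = (560 + (-2)² - 51*(-2))*(7 - 139) = (560 + 4 + 102)*(-132) = 666*(-132) = -87912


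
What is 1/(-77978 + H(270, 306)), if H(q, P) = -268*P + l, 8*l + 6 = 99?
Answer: -8/1279795 ≈ -6.2510e-6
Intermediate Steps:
l = 93/8 (l = -¾ + (⅛)*99 = -¾ + 99/8 = 93/8 ≈ 11.625)
H(q, P) = 93/8 - 268*P (H(q, P) = -268*P + 93/8 = 93/8 - 268*P)
1/(-77978 + H(270, 306)) = 1/(-77978 + (93/8 - 268*306)) = 1/(-77978 + (93/8 - 82008)) = 1/(-77978 - 655971/8) = 1/(-1279795/8) = -8/1279795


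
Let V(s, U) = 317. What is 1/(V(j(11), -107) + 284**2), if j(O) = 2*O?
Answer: 1/80973 ≈ 1.2350e-5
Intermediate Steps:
1/(V(j(11), -107) + 284**2) = 1/(317 + 284**2) = 1/(317 + 80656) = 1/80973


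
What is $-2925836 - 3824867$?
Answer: $-6750703$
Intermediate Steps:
$-2925836 - 3824867 = -6750703$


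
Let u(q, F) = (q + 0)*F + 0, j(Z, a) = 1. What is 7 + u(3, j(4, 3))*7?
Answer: 28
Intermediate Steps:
u(q, F) = F*q (u(q, F) = q*F + 0 = F*q + 0 = F*q)
7 + u(3, j(4, 3))*7 = 7 + (1*3)*7 = 7 + 3*7 = 7 + 21 = 28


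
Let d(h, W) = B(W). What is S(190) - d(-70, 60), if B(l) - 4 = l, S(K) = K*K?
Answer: 36036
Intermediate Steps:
S(K) = K²
B(l) = 4 + l
d(h, W) = 4 + W
S(190) - d(-70, 60) = 190² - (4 + 60) = 36100 - 1*64 = 36100 - 64 = 36036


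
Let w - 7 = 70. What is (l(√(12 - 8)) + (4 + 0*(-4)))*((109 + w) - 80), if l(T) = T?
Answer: 636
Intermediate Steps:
w = 77 (w = 7 + 70 = 77)
(l(√(12 - 8)) + (4 + 0*(-4)))*((109 + w) - 80) = (√(12 - 8) + (4 + 0*(-4)))*((109 + 77) - 80) = (√4 + (4 + 0))*(186 - 80) = (2 + 4)*106 = 6*106 = 636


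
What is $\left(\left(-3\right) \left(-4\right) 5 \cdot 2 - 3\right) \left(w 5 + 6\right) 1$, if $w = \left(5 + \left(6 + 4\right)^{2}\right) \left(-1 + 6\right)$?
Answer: $307827$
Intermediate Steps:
$w = 525$ ($w = \left(5 + 10^{2}\right) 5 = \left(5 + 100\right) 5 = 105 \cdot 5 = 525$)
$\left(\left(-3\right) \left(-4\right) 5 \cdot 2 - 3\right) \left(w 5 + 6\right) 1 = \left(\left(-3\right) \left(-4\right) 5 \cdot 2 - 3\right) \left(525 \cdot 5 + 6\right) 1 = \left(12 \cdot 5 \cdot 2 - 3\right) \left(2625 + 6\right) 1 = \left(60 \cdot 2 - 3\right) 2631 \cdot 1 = \left(120 - 3\right) 2631 \cdot 1 = 117 \cdot 2631 \cdot 1 = 307827 \cdot 1 = 307827$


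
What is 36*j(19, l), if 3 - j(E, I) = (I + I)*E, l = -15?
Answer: 20628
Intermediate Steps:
j(E, I) = 3 - 2*E*I (j(E, I) = 3 - (I + I)*E = 3 - 2*I*E = 3 - 2*E*I)
36*j(19, l) = 36*(3 - 2*19*(-15)) = 36*(3 + 570) = 36*573 = 20628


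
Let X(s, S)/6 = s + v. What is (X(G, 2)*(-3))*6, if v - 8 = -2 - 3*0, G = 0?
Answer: -648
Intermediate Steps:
v = 6 (v = 8 + (-2 - 3*0) = 8 + (-2 + 0) = 8 - 2 = 6)
X(s, S) = 36 + 6*s (X(s, S) = 6*(s + 6) = 6*(6 + s) = 36 + 6*s)
(X(G, 2)*(-3))*6 = ((36 + 6*0)*(-3))*6 = ((36 + 0)*(-3))*6 = (36*(-3))*6 = -108*6 = -648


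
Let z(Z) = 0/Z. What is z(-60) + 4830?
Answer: 4830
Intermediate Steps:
z(Z) = 0
z(-60) + 4830 = 0 + 4830 = 4830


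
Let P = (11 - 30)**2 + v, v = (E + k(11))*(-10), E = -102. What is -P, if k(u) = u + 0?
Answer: -1271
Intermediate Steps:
k(u) = u
v = 910 (v = (-102 + 11)*(-10) = -91*(-10) = 910)
P = 1271 (P = (11 - 30)**2 + 910 = (-19)**2 + 910 = 361 + 910 = 1271)
-P = -1*1271 = -1271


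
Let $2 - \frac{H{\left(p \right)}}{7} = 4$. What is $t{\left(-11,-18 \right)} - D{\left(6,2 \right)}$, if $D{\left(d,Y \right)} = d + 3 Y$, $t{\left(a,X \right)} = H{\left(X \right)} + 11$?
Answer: $-15$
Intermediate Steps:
$H{\left(p \right)} = -14$ ($H{\left(p \right)} = 14 - 28 = -14$)
$t{\left(a,X \right)} = -3$ ($t{\left(a,X \right)} = -14 + 11 = -3$)
$t{\left(-11,-18 \right)} - D{\left(6,2 \right)} = -3 - \left(6 + 3 \cdot 2\right) = -3 - \left(6 + 6\right) = -3 - 12 = -15$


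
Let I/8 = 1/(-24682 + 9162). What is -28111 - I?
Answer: -54535339/1940 ≈ -28111.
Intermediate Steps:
I = -1/1940 (I = 8/(-24682 + 9162) = 8/(-15520) = 8*(-1/15520) = -1/1940 ≈ -0.00051546)
-28111 - I = -28111 - 1*(-1/1940) = -28111 + 1/1940 = -54535339/1940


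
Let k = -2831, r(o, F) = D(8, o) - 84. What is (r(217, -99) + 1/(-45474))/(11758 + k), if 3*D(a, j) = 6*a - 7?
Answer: -1066113/135315466 ≈ -0.0078787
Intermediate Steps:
D(a, j) = -7/3 + 2*a (D(a, j) = (6*a - 7)/3 = (-7 + 6*a)/3 = -7/3 + 2*a)
r(o, F) = -211/3 (r(o, F) = (-7/3 + 2*8) - 84 = (-7/3 + 16) - 84 = 41/3 - 84 = -211/3)
(r(217, -99) + 1/(-45474))/(11758 + k) = (-211/3 + 1/(-45474))/(11758 - 2831) = (-211/3 - 1/45474)/8927 = -1066113/15158*1/8927 = -1066113/135315466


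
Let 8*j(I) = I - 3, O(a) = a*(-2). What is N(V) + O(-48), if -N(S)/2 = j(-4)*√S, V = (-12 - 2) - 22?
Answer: 96 + 21*I/2 ≈ 96.0 + 10.5*I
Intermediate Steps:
O(a) = -2*a
j(I) = -3/8 + I/8 (j(I) = (I - 3)/8 = (-3 + I)/8 = -3/8 + I/8)
V = -36 (V = -14 - 22 = -36)
N(S) = 7*√S/4 (N(S) = -2*(-3/8 + (⅛)*(-4))*√S = -2*(-3/8 - ½)*√S = -(-7)*√S/4 = 7*√S/4)
N(V) + O(-48) = 7*√(-36)/4 - 2*(-48) = 7*(6*I)/4 + 96 = 21*I/2 + 96 = 96 + 21*I/2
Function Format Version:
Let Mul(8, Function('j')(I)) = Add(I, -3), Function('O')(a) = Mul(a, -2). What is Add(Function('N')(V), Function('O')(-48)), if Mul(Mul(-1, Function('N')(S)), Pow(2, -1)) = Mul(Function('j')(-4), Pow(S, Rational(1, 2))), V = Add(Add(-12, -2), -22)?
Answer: Add(96, Mul(Rational(21, 2), I)) ≈ Add(96.000, Mul(10.500, I))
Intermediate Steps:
Function('O')(a) = Mul(-2, a)
Function('j')(I) = Add(Rational(-3, 8), Mul(Rational(1, 8), I)) (Function('j')(I) = Mul(Rational(1, 8), Add(I, -3)) = Mul(Rational(1, 8), Add(-3, I)) = Add(Rational(-3, 8), Mul(Rational(1, 8), I)))
V = -36 (V = Add(-14, -22) = -36)
Function('N')(S) = Mul(Rational(7, 4), Pow(S, Rational(1, 2))) (Function('N')(S) = Mul(-2, Mul(Add(Rational(-3, 8), Mul(Rational(1, 8), -4)), Pow(S, Rational(1, 2)))) = Mul(-2, Mul(Add(Rational(-3, 8), Rational(-1, 2)), Pow(S, Rational(1, 2)))) = Mul(-2, Mul(Rational(-7, 8), Pow(S, Rational(1, 2)))) = Mul(Rational(7, 4), Pow(S, Rational(1, 2))))
Add(Function('N')(V), Function('O')(-48)) = Add(Mul(Rational(7, 4), Pow(-36, Rational(1, 2))), Mul(-2, -48)) = Add(Mul(Rational(7, 4), Mul(6, I)), 96) = Add(Mul(Rational(21, 2), I), 96) = Add(96, Mul(Rational(21, 2), I))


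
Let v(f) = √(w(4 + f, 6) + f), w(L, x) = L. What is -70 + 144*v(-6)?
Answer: -70 + 288*I*√2 ≈ -70.0 + 407.29*I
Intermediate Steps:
v(f) = √(4 + 2*f) (v(f) = √((4 + f) + f) = √(4 + 2*f))
-70 + 144*v(-6) = -70 + 144*√(4 + 2*(-6)) = -70 + 144*√(4 - 12) = -70 + 144*√(-8) = -70 + 144*(2*I*√2) = -70 + 288*I*√2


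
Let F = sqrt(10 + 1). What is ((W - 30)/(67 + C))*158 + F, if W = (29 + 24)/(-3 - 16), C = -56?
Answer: -98434/209 + sqrt(11) ≈ -467.66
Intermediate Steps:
F = sqrt(11) ≈ 3.3166
W = -53/19 (W = 53/(-19) = 53*(-1/19) = -53/19 ≈ -2.7895)
((W - 30)/(67 + C))*158 + F = ((-53/19 - 30)/(67 - 56))*158 + sqrt(11) = -623/19/11*158 + sqrt(11) = -623/19*1/11*158 + sqrt(11) = -623/209*158 + sqrt(11) = -98434/209 + sqrt(11)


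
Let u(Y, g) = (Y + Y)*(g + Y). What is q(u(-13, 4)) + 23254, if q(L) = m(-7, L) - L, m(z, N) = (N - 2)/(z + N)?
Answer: 5225772/227 ≈ 23021.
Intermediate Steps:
u(Y, g) = 2*Y*(Y + g) (u(Y, g) = (2*Y)*(Y + g) = 2*Y*(Y + g))
m(z, N) = (-2 + N)/(N + z)
q(L) = -L + (-2 + L)/(-7 + L) (q(L) = (-2 + L)/(L - 7) - L = (-2 + L)/(-7 + L) - L = -L + (-2 + L)/(-7 + L))
q(u(-13, 4)) + 23254 = (-2 + 2*(-13)*(-13 + 4) - 2*(-13)*(-13 + 4)*(-7 + 2*(-13)*(-13 + 4)))/(-7 + 2*(-13)*(-13 + 4)) + 23254 = (-2 + 2*(-13)*(-9) - 2*(-13)*(-9)*(-7 + 2*(-13)*(-9)))/(-7 + 2*(-13)*(-9)) + 23254 = (-2 + 234 - 1*234*(-7 + 234))/(-7 + 234) + 23254 = (-2 + 234 - 1*234*227)/227 + 23254 = (-2 + 234 - 53118)/227 + 23254 = (1/227)*(-52886) + 23254 = -52886/227 + 23254 = 5225772/227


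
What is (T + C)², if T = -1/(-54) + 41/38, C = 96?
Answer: 2481135721/263169 ≈ 9427.9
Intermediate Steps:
T = 563/513 (T = -1*(-1/54) + 41*(1/38) = 1/54 + 41/38 = 563/513 ≈ 1.0975)
(T + C)² = (563/513 + 96)² = (49811/513)² = 2481135721/263169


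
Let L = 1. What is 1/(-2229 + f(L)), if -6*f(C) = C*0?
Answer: -1/2229 ≈ -0.00044863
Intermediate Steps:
f(C) = 0 (f(C) = -C*0/6 = -⅙*0 = 0)
1/(-2229 + f(L)) = 1/(-2229 + 0) = 1/(-2229) = -1/2229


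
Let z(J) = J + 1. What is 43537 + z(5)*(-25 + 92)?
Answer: 43939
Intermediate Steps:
z(J) = 1 + J
43537 + z(5)*(-25 + 92) = 43537 + (1 + 5)*(-25 + 92) = 43537 + 6*67 = 43537 + 402 = 43939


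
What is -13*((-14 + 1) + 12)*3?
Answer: 39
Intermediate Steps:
-13*((-14 + 1) + 12)*3 = -13*(-13 + 12)*3 = -13*(-1)*3 = 13*3 = 39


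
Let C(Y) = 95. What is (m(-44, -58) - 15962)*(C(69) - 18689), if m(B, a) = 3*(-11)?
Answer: 297411030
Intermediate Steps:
m(B, a) = -33
(m(-44, -58) - 15962)*(C(69) - 18689) = (-33 - 15962)*(95 - 18689) = -15995*(-18594) = 297411030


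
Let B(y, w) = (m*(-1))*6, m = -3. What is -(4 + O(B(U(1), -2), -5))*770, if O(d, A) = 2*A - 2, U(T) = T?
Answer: 6160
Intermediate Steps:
B(y, w) = 18 (B(y, w) = -3*(-1)*6 = 3*6 = 18)
O(d, A) = -2 + 2*A
-(4 + O(B(U(1), -2), -5))*770 = -(4 + (-2 + 2*(-5)))*770 = -(4 + (-2 - 10))*770 = -(4 - 12)*770 = -1*(-8)*770 = 8*770 = 6160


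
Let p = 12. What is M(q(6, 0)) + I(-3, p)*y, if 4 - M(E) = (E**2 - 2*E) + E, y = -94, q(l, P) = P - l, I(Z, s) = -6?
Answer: 526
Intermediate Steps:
M(E) = 4 + E - E**2 (M(E) = 4 - ((E**2 - 2*E) + E) = 4 - (E**2 - E) = 4 + (E - E**2) = 4 + E - E**2)
M(q(6, 0)) + I(-3, p)*y = (4 + (0 - 1*6) - (0 - 1*6)**2) - 6*(-94) = (4 + (0 - 6) - (0 - 6)**2) + 564 = (4 - 6 - 1*(-6)**2) + 564 = (4 - 6 - 1*36) + 564 = (4 - 6 - 36) + 564 = -38 + 564 = 526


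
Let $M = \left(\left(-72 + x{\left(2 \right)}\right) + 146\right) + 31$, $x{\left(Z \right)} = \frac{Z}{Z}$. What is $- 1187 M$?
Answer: $-125822$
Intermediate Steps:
$x{\left(Z \right)} = 1$
$M = 106$ ($M = \left(\left(-72 + 1\right) + 146\right) + 31 = \left(-71 + 146\right) + 31 = 75 + 31 = 106$)
$- 1187 M = \left(-1187\right) 106 = -125822$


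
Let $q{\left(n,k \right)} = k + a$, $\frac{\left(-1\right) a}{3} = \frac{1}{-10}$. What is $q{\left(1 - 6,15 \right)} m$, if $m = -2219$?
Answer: $- \frac{339507}{10} \approx -33951.0$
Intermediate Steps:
$a = \frac{3}{10}$ ($a = - \frac{3}{-10} = \left(-3\right) \left(- \frac{1}{10}\right) = \frac{3}{10} \approx 0.3$)
$q{\left(n,k \right)} = \frac{3}{10} + k$ ($q{\left(n,k \right)} = k + \frac{3}{10} = \frac{3}{10} + k$)
$q{\left(1 - 6,15 \right)} m = \left(\frac{3}{10} + 15\right) \left(-2219\right) = \frac{153}{10} \left(-2219\right) = - \frac{339507}{10}$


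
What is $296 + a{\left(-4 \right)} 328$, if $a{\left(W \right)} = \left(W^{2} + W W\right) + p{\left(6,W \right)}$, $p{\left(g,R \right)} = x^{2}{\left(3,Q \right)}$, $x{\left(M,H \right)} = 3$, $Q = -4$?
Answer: $13744$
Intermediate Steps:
$p{\left(g,R \right)} = 9$ ($p{\left(g,R \right)} = 3^{2} = 9$)
$a{\left(W \right)} = 9 + 2 W^{2}$ ($a{\left(W \right)} = \left(W^{2} + W W\right) + 9 = \left(W^{2} + W^{2}\right) + 9 = 2 W^{2} + 9 = 9 + 2 W^{2}$)
$296 + a{\left(-4 \right)} 328 = 296 + \left(9 + 2 \left(-4\right)^{2}\right) 328 = 296 + \left(9 + 2 \cdot 16\right) 328 = 296 + \left(9 + 32\right) 328 = 296 + 41 \cdot 328 = 296 + 13448 = 13744$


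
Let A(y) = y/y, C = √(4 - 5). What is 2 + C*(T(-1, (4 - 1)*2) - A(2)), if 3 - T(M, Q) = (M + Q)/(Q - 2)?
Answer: 2 + 3*I/4 ≈ 2.0 + 0.75*I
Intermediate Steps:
C = I (C = √(-1) = I ≈ 1.0*I)
A(y) = 1
T(M, Q) = 3 - (M + Q)/(-2 + Q) (T(M, Q) = 3 - (M + Q)/(Q - 2) = 3 - (M + Q)/(-2 + Q))
2 + C*(T(-1, (4 - 1)*2) - A(2)) = 2 + I*((-6 - 1*(-1) + 2*((4 - 1)*2))/(-2 + (4 - 1)*2) - 1*1) = 2 + I*((-6 + 1 + 2*(3*2))/(-2 + 3*2) - 1) = 2 + I*((-6 + 1 + 2*6)/(-2 + 6) - 1) = 2 + I*((-6 + 1 + 12)/4 - 1) = 2 + I*((¼)*7 - 1) = 2 + I*(7/4 - 1) = 2 + I*(¾) = 2 + 3*I/4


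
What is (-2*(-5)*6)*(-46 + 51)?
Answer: 300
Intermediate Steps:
(-2*(-5)*6)*(-46 + 51) = (10*6)*5 = 60*5 = 300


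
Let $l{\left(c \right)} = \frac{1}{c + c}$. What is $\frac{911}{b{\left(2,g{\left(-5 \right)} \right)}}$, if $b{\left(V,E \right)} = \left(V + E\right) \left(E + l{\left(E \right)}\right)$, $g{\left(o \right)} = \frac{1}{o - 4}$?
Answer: $- \frac{147582}{1411} \approx -104.59$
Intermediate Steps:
$l{\left(c \right)} = \frac{1}{2 c}$
$g{\left(o \right)} = \frac{1}{-4 + o}$
$b{\left(V,E \right)} = \left(E + V\right) \left(E + \frac{1}{2 E}\right)$ ($b{\left(V,E \right)} = \left(V + E\right) \left(E + \frac{1}{2 E}\right) = \left(E + V\right) \left(E + \frac{1}{2 E}\right)$)
$\frac{911}{b{\left(2,g{\left(-5 \right)} \right)}} = \frac{911}{\frac{1}{2} + \left(\frac{1}{-4 - 5}\right)^{2} + \frac{1}{-4 - 5} \cdot 2 + \frac{1}{2} \cdot 2 \frac{1}{\frac{1}{-4 - 5}}} = \frac{911}{\frac{1}{2} + \left(\frac{1}{-9}\right)^{2} + \frac{1}{-9} \cdot 2 + \frac{1}{2} \cdot 2 \frac{1}{\frac{1}{-9}}} = \frac{911}{\frac{1}{2} + \left(- \frac{1}{9}\right)^{2} - \frac{2}{9} + \frac{1}{2} \cdot 2 \frac{1}{- \frac{1}{9}}} = \frac{911}{\frac{1}{2} + \frac{1}{81} - \frac{2}{9} + \frac{1}{2} \cdot 2 \left(-9\right)} = \frac{911}{\frac{1}{2} + \frac{1}{81} - \frac{2}{9} - 9} = \frac{911}{- \frac{1411}{162}} = 911 \left(- \frac{162}{1411}\right) = - \frac{147582}{1411}$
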